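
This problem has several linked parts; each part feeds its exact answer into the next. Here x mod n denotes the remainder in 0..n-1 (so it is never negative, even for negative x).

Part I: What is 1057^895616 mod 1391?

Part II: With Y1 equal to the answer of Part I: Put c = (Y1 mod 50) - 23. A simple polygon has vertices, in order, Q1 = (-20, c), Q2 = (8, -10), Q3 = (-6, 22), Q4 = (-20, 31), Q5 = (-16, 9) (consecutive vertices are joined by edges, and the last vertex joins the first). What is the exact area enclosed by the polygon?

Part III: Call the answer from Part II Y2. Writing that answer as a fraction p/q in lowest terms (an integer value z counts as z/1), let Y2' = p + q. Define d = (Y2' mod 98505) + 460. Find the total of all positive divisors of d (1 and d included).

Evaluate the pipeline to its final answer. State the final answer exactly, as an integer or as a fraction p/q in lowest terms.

Part I: squarings mod 1391: 1057^1=1057, 1057^2=276, 1057^4=1062, 1057^8=1134, 1057^16=672, 1057^32=900, 1057^64=438, 1057^128=1277, 1057^256=477, 1057^512=796, 1057^1024=711, 1057^2048=588, 1057^4096=776, 1057^8192=1264, 1057^16384=828, 1057^32768=1212, 1057^65536=48, 1057^131072=913, 1057^262144=360, 1057^524288=237; 1057^895616 = 1057^128 * 1057^512 * 1057^2048 * 1057^8192 * 1057^32768 * 1057^65536 * 1057^262144 * 1057^524288 = 1277 (mod 1391); answer 1277
Part II: Y1 = 1277; c = 4; cross terms: (-20*-10 - 8*4)=168, (8*22 - -6*-10)=116, (-6*31 - -20*22)=254, (-20*9 - -16*31)=316, (-16*4 - -20*9)=116; twice the area = |970| = 970; area = 485; answer 485
Part III: Y2 = 485; threaded value p + q = 486; d = 946; 946 = 2 * 11 * 43; sigma = (1 + 2) * (1 + 11) * (1 + 43) = 3 * 12 * 44 = 1584; answer 1584

1584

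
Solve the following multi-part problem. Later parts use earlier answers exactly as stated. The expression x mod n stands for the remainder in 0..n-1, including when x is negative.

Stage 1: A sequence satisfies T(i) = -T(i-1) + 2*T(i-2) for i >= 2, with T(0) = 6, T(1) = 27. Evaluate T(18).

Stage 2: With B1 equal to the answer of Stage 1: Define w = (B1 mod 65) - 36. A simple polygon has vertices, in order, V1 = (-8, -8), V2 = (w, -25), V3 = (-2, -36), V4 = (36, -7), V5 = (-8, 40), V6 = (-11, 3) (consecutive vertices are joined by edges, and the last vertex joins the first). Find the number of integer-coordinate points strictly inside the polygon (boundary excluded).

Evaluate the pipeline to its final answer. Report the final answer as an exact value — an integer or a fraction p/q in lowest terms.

1908

Stage 1: T(2) = -1*(27) + 2*(6) = -15; iterating: T(2)=-15, T(3)=69, T(4)=-99, T(5)=237, T(6)=-435, T(7)=909, T(8)=-1779, T(9)=3597, T(10)=-7155, T(11)=14349, T(12)=-28659, T(13)=57357, T(14)=-114675, T(15)=229389, T(16)=-458739, T(17)=917517, T(18)=-1834995; answer -1834995
Stage 2: B1 = -1834995; w = -16; cross terms: (-8*-25 - -16*-8)=72, (-16*-36 - -2*-25)=526, (-2*-7 - 36*-36)=1310, (36*40 - -8*-7)=1384, (-8*3 - -11*40)=416, (-11*-8 - -8*3)=112; twice the area = |3820| = 3820; area = 1910; boundary points = 1 + 1 + 1 + 1 + 1 + 1 = 6; strictly interior points = area - boundary/2 + 1 = 1908; answer 1908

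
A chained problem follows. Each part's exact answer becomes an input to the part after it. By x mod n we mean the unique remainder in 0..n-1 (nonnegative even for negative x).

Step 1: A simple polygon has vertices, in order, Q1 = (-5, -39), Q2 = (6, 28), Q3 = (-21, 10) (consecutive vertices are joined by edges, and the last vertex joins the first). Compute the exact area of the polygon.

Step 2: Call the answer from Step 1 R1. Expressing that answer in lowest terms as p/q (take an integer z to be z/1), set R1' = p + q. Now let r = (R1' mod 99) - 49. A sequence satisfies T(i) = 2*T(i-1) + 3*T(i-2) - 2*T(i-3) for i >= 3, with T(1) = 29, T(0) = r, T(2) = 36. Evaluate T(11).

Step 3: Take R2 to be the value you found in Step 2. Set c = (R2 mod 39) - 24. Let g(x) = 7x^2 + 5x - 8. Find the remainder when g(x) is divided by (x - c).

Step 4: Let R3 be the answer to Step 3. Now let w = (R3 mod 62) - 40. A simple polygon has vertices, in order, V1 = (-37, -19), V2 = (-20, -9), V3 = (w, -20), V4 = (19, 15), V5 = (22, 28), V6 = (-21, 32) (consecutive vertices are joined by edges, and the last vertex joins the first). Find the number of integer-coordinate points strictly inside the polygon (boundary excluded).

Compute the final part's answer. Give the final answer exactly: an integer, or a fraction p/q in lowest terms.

Step 1: cross terms: (-5*28 - 6*-39)=94, (6*10 - -21*28)=648, (-21*-39 - -5*10)=869; twice the area = |1611| = 1611; area = 1611/2; answer 1611/2
Step 2: R1 = 1611/2; threaded value p + q = 1613; r = -20; T(3) = 2*(36) + 3*(29) - 2*(-20) = 199; iterating: T(3)=199, T(4)=448, T(5)=1421, T(6)=3788, T(7)=10943, T(8)=30408, T(9)=86069, T(10)=241476, T(11)=680343; answer 680343
Step 3: R2 = 680343; c = 3; remainder = value at the root: 7*(3)^2 + 5*(3)^1 - 8 = (63) + (15) + (-8) = 70; answer 70
Step 4: R3 = 70; w = -32; cross terms: (-37*-9 - -20*-19)=-47, (-20*-20 - -32*-9)=112, (-32*15 - 19*-20)=-100, (19*28 - 22*15)=202, (22*32 - -21*28)=1292, (-21*-19 - -37*32)=1583; twice the area = |3042| = 3042; area = 1521; boundary points = 1 + 1 + 1 + 1 + 1 + 1 = 6; strictly interior points = area - boundary/2 + 1 = 1519; answer 1519

1519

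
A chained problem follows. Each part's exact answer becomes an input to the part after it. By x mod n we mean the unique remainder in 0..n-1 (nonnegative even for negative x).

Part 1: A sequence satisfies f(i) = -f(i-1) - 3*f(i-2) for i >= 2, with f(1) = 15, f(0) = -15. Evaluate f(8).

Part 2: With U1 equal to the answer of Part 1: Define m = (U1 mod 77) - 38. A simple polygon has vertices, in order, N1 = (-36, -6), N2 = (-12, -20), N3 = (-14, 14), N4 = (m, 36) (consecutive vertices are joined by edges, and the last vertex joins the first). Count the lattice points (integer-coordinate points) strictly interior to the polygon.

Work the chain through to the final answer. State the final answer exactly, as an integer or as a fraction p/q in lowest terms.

551

Part 1: f(2) = -1*(15) - 3*(-15) = 30; iterating: f(2)=30, f(3)=-75, f(4)=-15, f(5)=240, f(6)=-195, f(7)=-525, f(8)=1110; answer 1110
Part 2: U1 = 1110; m = -6; cross terms: (-36*-20 - -12*-6)=648, (-12*14 - -14*-20)=-448, (-14*36 - -6*14)=-420, (-6*-6 - -36*36)=1332; twice the area = |1112| = 1112; area = 556; boundary points = 2 + 2 + 2 + 6 = 12; strictly interior points = area - boundary/2 + 1 = 551; answer 551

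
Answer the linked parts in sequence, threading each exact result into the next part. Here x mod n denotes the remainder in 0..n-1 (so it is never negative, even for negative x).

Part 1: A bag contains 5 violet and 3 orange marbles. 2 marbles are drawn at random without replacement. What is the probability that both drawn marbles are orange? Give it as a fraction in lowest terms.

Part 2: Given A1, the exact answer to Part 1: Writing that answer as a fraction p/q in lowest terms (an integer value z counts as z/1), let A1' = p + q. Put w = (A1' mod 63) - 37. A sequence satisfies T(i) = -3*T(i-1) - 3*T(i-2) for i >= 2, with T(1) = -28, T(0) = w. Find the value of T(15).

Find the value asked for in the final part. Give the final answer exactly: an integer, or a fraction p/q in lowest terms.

Part 1: total draws C(8,2) = 28; favorable C(3,2) = 3; P = 3/28; answer 3/28
Part 2: A1 = 3/28; threaded value p + q = 31; w = -6; T(2) = -3*(-28) - 3*(-6) = 102; iterating: T(2)=102, T(3)=-222, T(4)=360, T(5)=-414, T(6)=162, T(7)=756, T(8)=-2754, T(9)=5994, T(10)=-9720, T(11)=11178, T(12)=-4374, T(13)=-20412, T(14)=74358, T(15)=-161838; answer -161838

-161838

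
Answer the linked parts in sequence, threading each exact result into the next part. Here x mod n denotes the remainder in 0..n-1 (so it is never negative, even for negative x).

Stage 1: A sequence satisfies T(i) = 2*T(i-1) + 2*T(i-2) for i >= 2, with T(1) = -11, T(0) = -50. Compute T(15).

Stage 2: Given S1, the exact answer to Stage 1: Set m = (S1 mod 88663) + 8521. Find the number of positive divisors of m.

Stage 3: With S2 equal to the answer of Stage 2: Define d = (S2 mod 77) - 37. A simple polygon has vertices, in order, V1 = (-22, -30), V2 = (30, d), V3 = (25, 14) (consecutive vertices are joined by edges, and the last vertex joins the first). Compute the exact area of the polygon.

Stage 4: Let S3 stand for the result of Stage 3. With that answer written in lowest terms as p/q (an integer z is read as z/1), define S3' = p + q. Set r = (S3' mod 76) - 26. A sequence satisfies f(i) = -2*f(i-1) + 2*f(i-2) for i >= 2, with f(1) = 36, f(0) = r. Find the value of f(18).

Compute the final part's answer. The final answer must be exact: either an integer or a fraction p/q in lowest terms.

-549768704

Stage 1: T(2) = 2*(-11) + 2*(-50) = -122; iterating: T(2)=-122, T(3)=-266, T(4)=-776, T(5)=-2084, T(6)=-5720, T(7)=-15608, T(8)=-42656, T(9)=-116528, T(10)=-318368, T(11)=-869792, T(12)=-2376320, T(13)=-6492224, T(14)=-17737088, T(15)=-48458624; answer -48458624
Stage 2: S1 = -48458624; m = 48558; 48558 = 2 * 3 * 8093; number of divisors = (1+1) * (1+1) * (1+1) = 8; answer 8
Stage 3: S2 = 8; d = -29; cross terms: (-22*-29 - 30*-30)=1538, (30*14 - 25*-29)=1145, (25*-30 - -22*14)=-442; twice the area = |2241| = 2241; area = 2241/2; answer 2241/2
Stage 4: S3 = 2241/2; threaded value p + q = 2243; r = 13; f(2) = -2*(36) + 2*(13) = -46; iterating: f(2)=-46, f(3)=164, f(4)=-420, f(5)=1168, f(6)=-3176, f(7)=8688, f(8)=-23728, f(9)=64832, f(10)=-177120, f(11)=483904, f(12)=-1322048, f(13)=3611904, f(14)=-9867904, f(15)=26959616, f(16)=-73655040, f(17)=201229312, f(18)=-549768704; answer -549768704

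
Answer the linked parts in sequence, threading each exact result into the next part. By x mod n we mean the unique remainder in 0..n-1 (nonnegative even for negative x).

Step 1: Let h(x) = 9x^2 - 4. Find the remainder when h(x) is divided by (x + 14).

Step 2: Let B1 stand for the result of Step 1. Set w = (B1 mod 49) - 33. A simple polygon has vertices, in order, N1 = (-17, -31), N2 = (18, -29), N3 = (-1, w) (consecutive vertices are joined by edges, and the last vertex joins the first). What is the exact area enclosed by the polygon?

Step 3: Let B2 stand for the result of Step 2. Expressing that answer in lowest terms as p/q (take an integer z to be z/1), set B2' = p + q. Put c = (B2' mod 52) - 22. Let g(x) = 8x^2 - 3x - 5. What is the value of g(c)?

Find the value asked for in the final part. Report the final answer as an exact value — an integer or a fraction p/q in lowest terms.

76

Step 1: remainder = value at the root: 9*(-14)^2 - 4 = (1764) + (-4) = 1760; answer 1760
Step 2: B1 = 1760; w = 12; cross terms: (-17*-29 - 18*-31)=1051, (18*12 - -1*-29)=187, (-1*-31 - -17*12)=235; twice the area = |1473| = 1473; area = 1473/2; answer 1473/2
Step 3: B2 = 1473/2; threaded value p + q = 1475; c = -3; 8*(-3)^2 - 3*(-3)^1 - 5 = (72) + (9) + (-5) = 76; answer 76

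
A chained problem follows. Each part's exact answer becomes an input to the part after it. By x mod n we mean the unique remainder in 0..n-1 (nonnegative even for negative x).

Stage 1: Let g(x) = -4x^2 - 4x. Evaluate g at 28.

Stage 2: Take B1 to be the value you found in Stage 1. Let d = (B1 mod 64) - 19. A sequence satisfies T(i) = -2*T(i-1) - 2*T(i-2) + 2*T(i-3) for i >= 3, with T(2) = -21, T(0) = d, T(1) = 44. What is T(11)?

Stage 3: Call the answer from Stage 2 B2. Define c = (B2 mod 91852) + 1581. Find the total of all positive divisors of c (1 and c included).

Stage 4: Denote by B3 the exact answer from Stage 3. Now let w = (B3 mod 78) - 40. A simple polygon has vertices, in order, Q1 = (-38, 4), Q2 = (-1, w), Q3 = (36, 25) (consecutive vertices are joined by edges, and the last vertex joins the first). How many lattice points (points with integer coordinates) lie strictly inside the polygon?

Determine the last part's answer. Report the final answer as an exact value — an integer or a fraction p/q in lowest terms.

129

Stage 1: -4*(28)^2 - 4*(28)^1 = (-3136) + (-112) = -3248; answer -3248
Stage 2: B1 = -3248; d = -3; T(3) = -2*(-21) - 2*(44) + 2*(-3) = -52; iterating: T(3)=-52, T(4)=234, T(5)=-406, T(6)=240, T(7)=800, T(8)=-2892, T(9)=4664, T(10)=-1944, T(11)=-11224; answer -11224
Stage 3: B2 = -11224; c = 82209; 82209 = 3 * 67 * 409; sigma = (1 + 3) * (1 + 67) * (1 + 409) = 4 * 68 * 410 = 111520; answer 111520
Stage 4: B3 = 111520; w = 18; cross terms: (-38*18 - -1*4)=-680, (-1*25 - 36*18)=-673, (36*4 - -38*25)=1094; twice the area = |-259| = 259; area = 259/2; boundary points = 1 + 1 + 1 = 3; strictly interior points = area - boundary/2 + 1 = 129; answer 129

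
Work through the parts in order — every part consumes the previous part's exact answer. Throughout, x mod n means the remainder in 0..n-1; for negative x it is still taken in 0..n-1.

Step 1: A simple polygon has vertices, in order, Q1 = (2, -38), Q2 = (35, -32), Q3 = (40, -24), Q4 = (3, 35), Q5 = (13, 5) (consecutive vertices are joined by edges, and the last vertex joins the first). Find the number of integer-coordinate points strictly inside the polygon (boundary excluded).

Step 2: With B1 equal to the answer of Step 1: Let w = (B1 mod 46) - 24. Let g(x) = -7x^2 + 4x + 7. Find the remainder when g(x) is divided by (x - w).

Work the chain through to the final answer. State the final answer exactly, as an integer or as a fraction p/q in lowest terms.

Step 1: cross terms: (2*-32 - 35*-38)=1266, (35*-24 - 40*-32)=440, (40*35 - 3*-24)=1472, (3*5 - 13*35)=-440, (13*-38 - 2*5)=-504; twice the area = |2234| = 2234; area = 1117; boundary points = 3 + 1 + 1 + 10 + 1 = 16; strictly interior points = area - boundary/2 + 1 = 1110; answer 1110
Step 2: B1 = 1110; w = -18; remainder = value at the root: -7*(-18)^2 + 4*(-18)^1 + 7 = (-2268) + (-72) + (7) = -2333; answer -2333

-2333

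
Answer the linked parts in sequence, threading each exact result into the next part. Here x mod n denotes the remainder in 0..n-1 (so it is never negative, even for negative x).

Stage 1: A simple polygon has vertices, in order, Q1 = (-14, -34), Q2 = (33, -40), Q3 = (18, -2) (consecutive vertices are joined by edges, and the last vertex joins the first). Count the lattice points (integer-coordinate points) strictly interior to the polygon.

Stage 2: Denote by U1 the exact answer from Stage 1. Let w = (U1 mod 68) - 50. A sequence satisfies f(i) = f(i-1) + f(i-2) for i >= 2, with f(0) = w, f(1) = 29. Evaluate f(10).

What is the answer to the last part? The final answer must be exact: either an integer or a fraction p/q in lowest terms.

439

Stage 1: cross terms: (-14*-40 - 33*-34)=1682, (33*-2 - 18*-40)=654, (18*-34 - -14*-2)=-640; twice the area = |1696| = 1696; area = 848; boundary points = 1 + 1 + 32 = 34; strictly interior points = area - boundary/2 + 1 = 832; answer 832
Stage 2: U1 = 832; w = -34; f(2) = 1*(29) + 1*(-34) = -5; iterating: f(2)=-5, f(3)=24, f(4)=19, f(5)=43, f(6)=62, f(7)=105, f(8)=167, f(9)=272, f(10)=439; answer 439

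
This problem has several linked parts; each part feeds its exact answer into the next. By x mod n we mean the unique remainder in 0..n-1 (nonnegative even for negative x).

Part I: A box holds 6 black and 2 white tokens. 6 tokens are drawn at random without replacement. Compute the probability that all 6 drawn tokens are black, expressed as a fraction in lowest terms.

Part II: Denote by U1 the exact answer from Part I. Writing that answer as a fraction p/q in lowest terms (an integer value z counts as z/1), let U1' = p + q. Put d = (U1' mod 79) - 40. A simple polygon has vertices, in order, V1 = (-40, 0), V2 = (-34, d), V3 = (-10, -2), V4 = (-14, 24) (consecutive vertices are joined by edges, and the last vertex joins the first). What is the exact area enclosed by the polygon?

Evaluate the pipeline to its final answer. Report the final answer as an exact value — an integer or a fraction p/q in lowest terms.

545

Part I: total draws C(8,6) = 28; favorable C(6,6) = 1; P = 1/28; answer 1/28
Part II: U1 = 1/28; threaded value p + q = 29; d = -11; cross terms: (-40*-11 - -34*0)=440, (-34*-2 - -10*-11)=-42, (-10*24 - -14*-2)=-268, (-14*0 - -40*24)=960; twice the area = |1090| = 1090; area = 545; answer 545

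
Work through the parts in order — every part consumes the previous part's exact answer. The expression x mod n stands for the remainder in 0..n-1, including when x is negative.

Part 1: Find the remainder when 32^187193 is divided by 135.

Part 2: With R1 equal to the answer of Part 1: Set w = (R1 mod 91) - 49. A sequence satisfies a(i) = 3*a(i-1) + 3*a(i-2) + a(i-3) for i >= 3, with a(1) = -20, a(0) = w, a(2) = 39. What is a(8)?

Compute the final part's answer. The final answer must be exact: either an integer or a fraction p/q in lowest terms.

Part 1: squarings mod 135: 32^1=32, 32^2=79, 32^4=31, 32^8=16, 32^16=121, 32^32=61, 32^64=76, 32^128=106, 32^256=31, 32^512=16, 32^1024=121, 32^2048=61, 32^4096=76, 32^8192=106, 32^16384=31, 32^32768=16, 32^65536=121, 32^131072=61; 32^187193 = 32^1 * 32^8 * 32^16 * 32^32 * 32^256 * 32^512 * 32^2048 * 32^4096 * 32^16384 * 32^32768 * 32^131072 = 2 (mod 135); answer 2
Part 2: R1 = 2; w = -47; a(3) = 3*(39) + 3*(-20) + 1*(-47) = 10; iterating: a(3)=10, a(4)=127, a(5)=450, a(6)=1741, a(7)=6700, a(8)=25773; answer 25773

25773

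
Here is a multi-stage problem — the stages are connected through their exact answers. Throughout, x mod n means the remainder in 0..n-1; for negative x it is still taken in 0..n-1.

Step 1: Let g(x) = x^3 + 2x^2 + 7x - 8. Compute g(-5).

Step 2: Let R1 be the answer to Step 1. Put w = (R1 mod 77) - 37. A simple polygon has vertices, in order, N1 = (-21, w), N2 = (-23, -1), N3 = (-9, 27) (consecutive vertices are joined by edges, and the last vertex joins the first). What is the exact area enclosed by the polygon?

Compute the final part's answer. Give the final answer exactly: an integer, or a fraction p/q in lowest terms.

28

Step 1: 1*(-5)^3 + 2*(-5)^2 + 7*(-5)^1 - 8 = (-125) + (50) + (-35) + (-8) = -118; answer -118
Step 2: R1 = -118; w = -1; cross terms: (-21*-1 - -23*-1)=-2, (-23*27 - -9*-1)=-630, (-9*-1 - -21*27)=576; twice the area = |-56| = 56; area = 28; answer 28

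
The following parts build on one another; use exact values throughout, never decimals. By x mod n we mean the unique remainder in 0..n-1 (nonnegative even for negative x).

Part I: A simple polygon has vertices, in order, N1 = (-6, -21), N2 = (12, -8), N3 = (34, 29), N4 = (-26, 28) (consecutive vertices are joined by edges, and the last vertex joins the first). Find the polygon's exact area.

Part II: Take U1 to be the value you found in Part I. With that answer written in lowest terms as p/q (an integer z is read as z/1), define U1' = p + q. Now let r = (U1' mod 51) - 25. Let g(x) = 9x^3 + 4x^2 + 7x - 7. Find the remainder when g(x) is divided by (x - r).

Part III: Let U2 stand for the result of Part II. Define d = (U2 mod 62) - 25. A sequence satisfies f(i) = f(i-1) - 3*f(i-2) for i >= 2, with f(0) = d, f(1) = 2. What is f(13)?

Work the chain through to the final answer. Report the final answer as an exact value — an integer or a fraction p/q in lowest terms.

-2158

Part I: cross terms: (-6*-8 - 12*-21)=300, (12*29 - 34*-8)=620, (34*28 - -26*29)=1706, (-26*-21 - -6*28)=714; twice the area = |3340| = 3340; area = 1670; answer 1670
Part II: U1 = 1670; threaded value p + q = 1671; r = 14; remainder = value at the root: 9*(14)^3 + 4*(14)^2 + 7*(14)^1 - 7 = (24696) + (784) + (98) + (-7) = 25571; answer 25571
Part III: U2 = 25571; d = 2; f(2) = 1*(2) - 3*(2) = -4; iterating: f(2)=-4, f(3)=-10, f(4)=2, f(5)=32, f(6)=26, f(7)=-70, f(8)=-148, f(9)=62, f(10)=506, f(11)=320, f(12)=-1198, f(13)=-2158; answer -2158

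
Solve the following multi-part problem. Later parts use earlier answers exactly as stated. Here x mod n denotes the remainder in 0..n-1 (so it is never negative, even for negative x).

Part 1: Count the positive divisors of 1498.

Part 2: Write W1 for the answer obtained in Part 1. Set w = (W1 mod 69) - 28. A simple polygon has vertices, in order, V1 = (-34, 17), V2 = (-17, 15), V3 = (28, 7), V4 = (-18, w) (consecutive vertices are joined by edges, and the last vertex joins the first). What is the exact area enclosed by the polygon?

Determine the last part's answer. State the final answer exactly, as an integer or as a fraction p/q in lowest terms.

1090

Part 1: 1498 = 2 * 7 * 107; number of divisors = (1+1) * (1+1) * (1+1) = 8; answer 8
Part 2: W1 = 8; w = -20; cross terms: (-34*15 - -17*17)=-221, (-17*7 - 28*15)=-539, (28*-20 - -18*7)=-434, (-18*17 - -34*-20)=-986; twice the area = |-2180| = 2180; area = 1090; answer 1090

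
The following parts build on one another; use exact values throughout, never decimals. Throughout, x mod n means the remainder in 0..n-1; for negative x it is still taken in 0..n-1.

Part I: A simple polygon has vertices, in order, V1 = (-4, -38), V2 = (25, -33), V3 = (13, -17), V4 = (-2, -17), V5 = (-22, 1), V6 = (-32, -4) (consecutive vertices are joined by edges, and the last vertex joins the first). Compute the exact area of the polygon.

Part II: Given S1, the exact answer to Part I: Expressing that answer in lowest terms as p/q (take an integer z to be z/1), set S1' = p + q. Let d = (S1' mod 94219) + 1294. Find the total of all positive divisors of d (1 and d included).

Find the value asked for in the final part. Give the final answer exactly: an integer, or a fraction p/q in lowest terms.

Part I: cross terms: (-4*-33 - 25*-38)=1082, (25*-17 - 13*-33)=4, (13*-17 - -2*-17)=-255, (-2*1 - -22*-17)=-376, (-22*-4 - -32*1)=120, (-32*-38 - -4*-4)=1200; twice the area = |1775| = 1775; area = 1775/2; answer 1775/2
Part II: S1 = 1775/2; threaded value p + q = 1777; d = 3071; 3071 = 37 * 83; sigma = (1 + 37) * (1 + 83) = 38 * 84 = 3192; answer 3192

3192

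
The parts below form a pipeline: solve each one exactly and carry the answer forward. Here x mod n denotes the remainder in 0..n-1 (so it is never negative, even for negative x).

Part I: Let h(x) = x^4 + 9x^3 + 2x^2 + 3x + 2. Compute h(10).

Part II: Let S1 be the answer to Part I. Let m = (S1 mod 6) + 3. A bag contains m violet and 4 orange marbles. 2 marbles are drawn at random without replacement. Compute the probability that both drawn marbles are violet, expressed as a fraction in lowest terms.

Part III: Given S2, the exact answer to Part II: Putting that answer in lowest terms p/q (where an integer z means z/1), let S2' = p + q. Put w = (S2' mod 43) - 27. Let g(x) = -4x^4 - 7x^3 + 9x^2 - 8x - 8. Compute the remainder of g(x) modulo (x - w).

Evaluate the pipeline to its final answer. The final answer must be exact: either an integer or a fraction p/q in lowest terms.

-408

Part I: 1*(10)^4 + 9*(10)^3 + 2*(10)^2 + 3*(10)^1 + 2 = (10000) + (9000) + (200) + (30) + (2) = 19232; answer 19232
Part II: S1 = 19232; m = 5; total draws C(9,2) = 36; favorable C(5,2) = 10; P = 5/18; answer 5/18
Part III: S2 = 5/18; threaded value p + q = 23; w = -4; remainder = value at the root: -4*(-4)^4 - 7*(-4)^3 + 9*(-4)^2 - 8*(-4)^1 - 8 = (-1024) + (448) + (144) + (32) + (-8) = -408; answer -408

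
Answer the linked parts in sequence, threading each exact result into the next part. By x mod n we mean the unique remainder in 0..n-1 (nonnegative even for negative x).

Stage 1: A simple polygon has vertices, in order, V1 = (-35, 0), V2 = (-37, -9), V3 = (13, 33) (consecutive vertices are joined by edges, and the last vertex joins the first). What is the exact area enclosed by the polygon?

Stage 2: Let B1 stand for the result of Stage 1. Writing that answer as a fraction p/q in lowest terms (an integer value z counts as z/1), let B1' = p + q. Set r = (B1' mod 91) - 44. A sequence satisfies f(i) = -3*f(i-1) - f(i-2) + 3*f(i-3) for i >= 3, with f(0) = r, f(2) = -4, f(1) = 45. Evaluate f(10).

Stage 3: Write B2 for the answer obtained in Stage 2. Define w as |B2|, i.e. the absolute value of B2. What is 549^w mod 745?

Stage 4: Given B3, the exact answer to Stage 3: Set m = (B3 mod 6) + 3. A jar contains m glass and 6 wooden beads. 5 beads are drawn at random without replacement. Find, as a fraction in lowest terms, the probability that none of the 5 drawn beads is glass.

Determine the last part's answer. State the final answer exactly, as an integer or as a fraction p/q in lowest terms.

2/429

Stage 1: cross terms: (-35*-9 - -37*0)=315, (-37*33 - 13*-9)=-1104, (13*0 - -35*33)=1155; twice the area = |366| = 366; area = 183; answer 183
Stage 2: B1 = 183; threaded value p + q = 184; r = -42; f(3) = -3*(-4) - 1*(45) + 3*(-42) = -159; iterating: f(3)=-159, f(4)=616, f(5)=-1701, f(6)=4010, f(7)=-8481, f(8)=16330, f(9)=-28479, f(10)=43664; answer 43664
Stage 3: B2 = 43664; w = 43664; squarings mod 745: 549^1=549, 549^2=421, 549^4=676, 549^8=291, 549^16=496, 549^32=166, 549^64=736, 549^128=81, 549^256=601, 549^512=621, 549^1024=476, 549^2048=96, 549^4096=276, 549^8192=186, 549^16384=326, 549^32768=486; 549^43664 = 549^16 * 549^128 * 549^512 * 549^2048 * 549^8192 * 549^32768 = 676 (mod 745); answer 676
Stage 4: B3 = 676; m = 7; total draws C(13,5) = 1287; favorable C(6,5) = 6; P = 2/429; answer 2/429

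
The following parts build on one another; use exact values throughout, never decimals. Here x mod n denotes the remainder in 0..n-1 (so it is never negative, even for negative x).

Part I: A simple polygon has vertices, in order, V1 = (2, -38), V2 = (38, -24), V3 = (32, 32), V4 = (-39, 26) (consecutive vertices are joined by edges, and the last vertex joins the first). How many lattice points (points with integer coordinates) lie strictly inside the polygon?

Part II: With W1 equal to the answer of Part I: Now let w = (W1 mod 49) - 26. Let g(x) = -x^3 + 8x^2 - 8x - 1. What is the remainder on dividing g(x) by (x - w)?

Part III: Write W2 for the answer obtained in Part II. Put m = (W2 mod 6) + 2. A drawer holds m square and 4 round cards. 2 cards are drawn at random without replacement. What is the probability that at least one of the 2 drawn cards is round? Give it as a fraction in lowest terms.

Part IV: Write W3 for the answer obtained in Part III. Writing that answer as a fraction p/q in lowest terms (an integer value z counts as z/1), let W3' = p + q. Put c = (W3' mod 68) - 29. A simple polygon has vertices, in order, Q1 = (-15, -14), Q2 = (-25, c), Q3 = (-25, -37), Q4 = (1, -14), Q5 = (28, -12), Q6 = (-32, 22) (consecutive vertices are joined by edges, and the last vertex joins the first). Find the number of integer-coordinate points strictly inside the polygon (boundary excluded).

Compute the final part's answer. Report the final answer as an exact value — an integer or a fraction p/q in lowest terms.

Part I: cross terms: (2*-24 - 38*-38)=1396, (38*32 - 32*-24)=1984, (32*26 - -39*32)=2080, (-39*-38 - 2*26)=1430; twice the area = |6890| = 6890; area = 3445; boundary points = 2 + 2 + 1 + 1 = 6; strictly interior points = area - boundary/2 + 1 = 3443; answer 3443
Part II: W1 = 3443; w = -13; remainder = value at the root: -1*(-13)^3 + 8*(-13)^2 - 8*(-13)^1 - 1 = (2197) + (1352) + (104) + (-1) = 3652; answer 3652
Part III: W2 = 3652; m = 6; total draws C(10,2) = 45; complement C(6,2) = 15; favorable 45 - 15 = 30; P = 2/3; answer 2/3
Part IV: W3 = 2/3; threaded value p + q = 5; c = -24; cross terms: (-15*-24 - -25*-14)=10, (-25*-37 - -25*-24)=325, (-25*-14 - 1*-37)=387, (1*-12 - 28*-14)=380, (28*22 - -32*-12)=232, (-32*-14 - -15*22)=778; twice the area = |2112| = 2112; area = 1056; boundary points = 10 + 13 + 1 + 1 + 2 + 1 = 28; strictly interior points = area - boundary/2 + 1 = 1043; answer 1043

1043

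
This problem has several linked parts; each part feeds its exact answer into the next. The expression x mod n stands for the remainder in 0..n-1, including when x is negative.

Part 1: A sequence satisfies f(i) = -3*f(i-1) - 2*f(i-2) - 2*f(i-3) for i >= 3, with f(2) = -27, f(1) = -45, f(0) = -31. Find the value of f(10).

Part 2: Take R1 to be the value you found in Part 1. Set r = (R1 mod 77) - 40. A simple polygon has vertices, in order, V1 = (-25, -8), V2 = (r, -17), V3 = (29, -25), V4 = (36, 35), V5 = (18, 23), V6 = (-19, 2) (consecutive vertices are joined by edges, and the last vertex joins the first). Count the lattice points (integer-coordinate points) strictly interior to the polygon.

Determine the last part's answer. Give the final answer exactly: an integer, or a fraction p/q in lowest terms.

Part 1: f(3) = -3*(-27) - 2*(-45) - 2*(-31) = 233; iterating: f(3)=233, f(4)=-555, f(5)=1253, f(6)=-3115, f(7)=7949, f(8)=-20123, f(9)=50701, f(10)=-127755; answer -127755
Part 2: R1 = -127755; r = 25; cross terms: (-25*-17 - 25*-8)=625, (25*-25 - 29*-17)=-132, (29*35 - 36*-25)=1915, (36*23 - 18*35)=198, (18*2 - -19*23)=473, (-19*-8 - -25*2)=202; twice the area = |3281| = 3281; area = 3281/2; boundary points = 1 + 4 + 1 + 6 + 1 + 2 = 15; strictly interior points = area - boundary/2 + 1 = 1634; answer 1634

1634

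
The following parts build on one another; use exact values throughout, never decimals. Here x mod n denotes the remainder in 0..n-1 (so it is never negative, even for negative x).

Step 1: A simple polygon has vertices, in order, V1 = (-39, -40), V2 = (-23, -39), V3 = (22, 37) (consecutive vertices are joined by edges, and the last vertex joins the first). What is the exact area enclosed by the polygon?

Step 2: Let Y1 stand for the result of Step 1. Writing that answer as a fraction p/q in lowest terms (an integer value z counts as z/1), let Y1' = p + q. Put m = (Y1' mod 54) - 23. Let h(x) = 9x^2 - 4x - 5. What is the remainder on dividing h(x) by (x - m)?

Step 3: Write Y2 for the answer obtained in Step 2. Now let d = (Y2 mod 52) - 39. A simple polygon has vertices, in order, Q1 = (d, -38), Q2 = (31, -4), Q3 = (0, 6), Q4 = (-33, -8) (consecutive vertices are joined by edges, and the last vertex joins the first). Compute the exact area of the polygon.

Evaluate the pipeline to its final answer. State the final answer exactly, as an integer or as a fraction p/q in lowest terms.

Step 1: cross terms: (-39*-39 - -23*-40)=601, (-23*37 - 22*-39)=7, (22*-40 - -39*37)=563; twice the area = |1171| = 1171; area = 1171/2; answer 1171/2
Step 2: Y1 = 1171/2; threaded value p + q = 1173; m = 16; remainder = value at the root: 9*(16)^2 - 4*(16)^1 - 5 = (2304) + (-64) + (-5) = 2235; answer 2235
Step 3: Y2 = 2235; d = 12; cross terms: (12*-4 - 31*-38)=1130, (31*6 - 0*-4)=186, (0*-8 - -33*6)=198, (-33*-38 - 12*-8)=1350; twice the area = |2864| = 2864; area = 1432; answer 1432

1432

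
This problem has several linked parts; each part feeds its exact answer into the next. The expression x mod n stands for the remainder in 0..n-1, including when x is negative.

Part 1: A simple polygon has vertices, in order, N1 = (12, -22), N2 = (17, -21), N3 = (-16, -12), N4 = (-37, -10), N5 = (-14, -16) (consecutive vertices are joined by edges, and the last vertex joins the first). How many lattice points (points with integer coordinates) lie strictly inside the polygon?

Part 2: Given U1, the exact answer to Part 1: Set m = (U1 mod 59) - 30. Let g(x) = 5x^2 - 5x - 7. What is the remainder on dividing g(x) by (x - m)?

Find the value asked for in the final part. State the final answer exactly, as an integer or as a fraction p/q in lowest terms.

3503

Part 1: cross terms: (12*-21 - 17*-22)=122, (17*-12 - -16*-21)=-540, (-16*-10 - -37*-12)=-284, (-37*-16 - -14*-10)=452, (-14*-22 - 12*-16)=500; twice the area = |250| = 250; area = 125; boundary points = 1 + 3 + 1 + 1 + 2 = 8; strictly interior points = area - boundary/2 + 1 = 122; answer 122
Part 2: U1 = 122; m = -26; remainder = value at the root: 5*(-26)^2 - 5*(-26)^1 - 7 = (3380) + (130) + (-7) = 3503; answer 3503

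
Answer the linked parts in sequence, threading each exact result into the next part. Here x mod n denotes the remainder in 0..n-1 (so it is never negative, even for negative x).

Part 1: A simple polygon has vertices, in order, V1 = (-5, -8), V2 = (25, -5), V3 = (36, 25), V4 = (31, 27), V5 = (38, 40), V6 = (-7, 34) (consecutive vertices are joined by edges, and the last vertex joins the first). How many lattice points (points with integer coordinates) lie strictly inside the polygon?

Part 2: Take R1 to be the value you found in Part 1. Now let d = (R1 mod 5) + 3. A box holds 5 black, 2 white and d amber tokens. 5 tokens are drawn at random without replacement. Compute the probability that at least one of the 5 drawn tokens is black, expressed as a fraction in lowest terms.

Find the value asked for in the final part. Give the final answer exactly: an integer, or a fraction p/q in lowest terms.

251/252

Part 1: cross terms: (-5*-5 - 25*-8)=225, (25*25 - 36*-5)=805, (36*27 - 31*25)=197, (31*40 - 38*27)=214, (38*34 - -7*40)=1572, (-7*-8 - -5*34)=226; twice the area = |3239| = 3239; area = 3239/2; boundary points = 3 + 1 + 1 + 1 + 3 + 2 = 11; strictly interior points = area - boundary/2 + 1 = 1615; answer 1615
Part 2: R1 = 1615; d = 3; total draws C(10,5) = 252; complement C(5,5) = 1; favorable 252 - 1 = 251; P = 251/252; answer 251/252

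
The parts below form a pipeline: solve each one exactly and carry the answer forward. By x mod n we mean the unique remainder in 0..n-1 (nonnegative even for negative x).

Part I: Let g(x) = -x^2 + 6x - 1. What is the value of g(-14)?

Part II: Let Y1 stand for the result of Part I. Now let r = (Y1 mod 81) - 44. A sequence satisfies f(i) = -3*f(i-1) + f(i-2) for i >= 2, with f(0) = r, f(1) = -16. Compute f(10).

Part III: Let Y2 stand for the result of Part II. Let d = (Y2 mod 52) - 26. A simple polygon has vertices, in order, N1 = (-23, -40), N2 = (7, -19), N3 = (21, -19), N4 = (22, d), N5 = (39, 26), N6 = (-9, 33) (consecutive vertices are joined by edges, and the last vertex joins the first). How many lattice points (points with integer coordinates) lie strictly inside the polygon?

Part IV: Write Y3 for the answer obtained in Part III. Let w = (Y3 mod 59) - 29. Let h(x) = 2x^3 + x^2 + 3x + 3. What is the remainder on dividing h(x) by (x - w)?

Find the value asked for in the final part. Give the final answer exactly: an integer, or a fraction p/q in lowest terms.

-655

Part I: -1*(-14)^2 + 6*(-14)^1 - 1 = (-196) + (-84) + (-1) = -281; answer -281
Part II: Y1 = -281; r = -1; f(2) = -3*(-16) + 1*(-1) = 47; iterating: f(2)=47, f(3)=-157, f(4)=518, f(5)=-1711, f(6)=5651, f(7)=-18664, f(8)=61643, f(9)=-203593, f(10)=672422; answer 672422
Part III: Y2 = 672422; d = -16; cross terms: (-23*-19 - 7*-40)=717, (7*-19 - 21*-19)=266, (21*-16 - 22*-19)=82, (22*26 - 39*-16)=1196, (39*33 - -9*26)=1521, (-9*-40 - -23*33)=1119; twice the area = |4901| = 4901; area = 4901/2; boundary points = 3 + 14 + 1 + 1 + 1 + 1 = 21; strictly interior points = area - boundary/2 + 1 = 2441; answer 2441
Part IV: Y3 = 2441; w = -7; remainder = value at the root: 2*(-7)^3 + 1*(-7)^2 + 3*(-7)^1 + 3 = (-686) + (49) + (-21) + (3) = -655; answer -655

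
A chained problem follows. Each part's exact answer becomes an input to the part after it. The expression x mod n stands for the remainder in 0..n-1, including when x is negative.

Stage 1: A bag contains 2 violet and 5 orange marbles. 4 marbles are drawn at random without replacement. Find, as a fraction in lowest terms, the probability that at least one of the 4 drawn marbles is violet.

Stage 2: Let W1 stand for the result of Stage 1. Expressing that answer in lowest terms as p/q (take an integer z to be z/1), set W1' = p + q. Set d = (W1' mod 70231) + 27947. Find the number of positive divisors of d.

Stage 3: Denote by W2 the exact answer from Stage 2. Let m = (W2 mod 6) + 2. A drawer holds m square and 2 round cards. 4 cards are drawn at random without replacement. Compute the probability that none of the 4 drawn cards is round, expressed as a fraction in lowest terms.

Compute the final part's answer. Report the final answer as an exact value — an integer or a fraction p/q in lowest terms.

1/15

Stage 1: total draws C(7,4) = 35; complement C(5,4) = 5; favorable 35 - 5 = 30; P = 6/7; answer 6/7
Stage 2: W1 = 6/7; threaded value p + q = 13; d = 27960; 27960 = 2^3 * 3 * 5 * 233; number of divisors = (3+1) * (1+1) * (1+1) * (1+1) = 32; answer 32
Stage 3: W2 = 32; m = 4; total draws C(6,4) = 15; favorable C(4,4) = 1; P = 1/15; answer 1/15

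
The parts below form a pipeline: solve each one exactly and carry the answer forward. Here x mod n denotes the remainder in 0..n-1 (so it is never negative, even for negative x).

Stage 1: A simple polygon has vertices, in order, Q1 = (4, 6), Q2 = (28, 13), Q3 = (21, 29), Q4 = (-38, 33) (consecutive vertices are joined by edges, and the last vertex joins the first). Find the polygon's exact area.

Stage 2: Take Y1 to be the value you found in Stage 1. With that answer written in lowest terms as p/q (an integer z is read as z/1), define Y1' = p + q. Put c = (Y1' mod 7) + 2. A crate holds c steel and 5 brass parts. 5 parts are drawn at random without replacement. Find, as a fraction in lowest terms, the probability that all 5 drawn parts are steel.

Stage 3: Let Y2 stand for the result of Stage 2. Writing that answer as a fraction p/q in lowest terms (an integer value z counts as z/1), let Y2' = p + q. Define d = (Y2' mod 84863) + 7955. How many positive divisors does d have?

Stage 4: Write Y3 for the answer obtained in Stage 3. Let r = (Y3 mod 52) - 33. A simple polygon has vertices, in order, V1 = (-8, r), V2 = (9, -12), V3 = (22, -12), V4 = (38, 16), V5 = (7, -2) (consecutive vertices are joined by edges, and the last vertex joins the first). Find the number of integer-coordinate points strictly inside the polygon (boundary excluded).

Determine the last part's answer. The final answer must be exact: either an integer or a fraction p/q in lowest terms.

439

Stage 1: cross terms: (4*13 - 28*6)=-116, (28*29 - 21*13)=539, (21*33 - -38*29)=1795, (-38*6 - 4*33)=-360; twice the area = |1858| = 1858; area = 929; answer 929
Stage 2: Y1 = 929; threaded value p + q = 930; c = 8; total draws C(13,5) = 1287; favorable C(8,5) = 56; P = 56/1287; answer 56/1287
Stage 3: Y2 = 56/1287; threaded value p + q = 1343; d = 9298; 9298 = 2 * 4649; number of divisors = (1+1) * (1+1) = 4; answer 4
Stage 4: Y3 = 4; r = -29; cross terms: (-8*-12 - 9*-29)=357, (9*-12 - 22*-12)=156, (22*16 - 38*-12)=808, (38*-2 - 7*16)=-188, (7*-29 - -8*-2)=-219; twice the area = |914| = 914; area = 457; boundary points = 17 + 13 + 4 + 1 + 3 = 38; strictly interior points = area - boundary/2 + 1 = 439; answer 439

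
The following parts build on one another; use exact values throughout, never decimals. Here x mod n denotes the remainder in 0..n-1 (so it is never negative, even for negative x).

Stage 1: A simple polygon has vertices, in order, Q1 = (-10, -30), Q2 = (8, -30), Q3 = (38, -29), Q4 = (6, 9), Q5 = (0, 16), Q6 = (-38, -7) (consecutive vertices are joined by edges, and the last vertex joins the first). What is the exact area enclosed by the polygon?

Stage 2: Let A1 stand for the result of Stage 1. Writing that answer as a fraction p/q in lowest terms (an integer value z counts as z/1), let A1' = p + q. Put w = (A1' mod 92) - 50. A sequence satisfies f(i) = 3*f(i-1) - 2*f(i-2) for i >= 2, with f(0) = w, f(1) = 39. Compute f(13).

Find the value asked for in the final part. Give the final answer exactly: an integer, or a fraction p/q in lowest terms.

Stage 1: cross terms: (-10*-30 - 8*-30)=540, (8*-29 - 38*-30)=908, (38*9 - 6*-29)=516, (6*16 - 0*9)=96, (0*-7 - -38*16)=608, (-38*-30 - -10*-7)=1070; twice the area = |3738| = 3738; area = 1869; answer 1869
Stage 2: A1 = 1869; threaded value p + q = 1870; w = -20; f(2) = 3*(39) - 2*(-20) = 157; iterating: f(2)=157, f(3)=393, f(4)=865, f(5)=1809, f(6)=3697, f(7)=7473, f(8)=15025, f(9)=30129, f(10)=60337, f(11)=120753, f(12)=241585, f(13)=483249; answer 483249

483249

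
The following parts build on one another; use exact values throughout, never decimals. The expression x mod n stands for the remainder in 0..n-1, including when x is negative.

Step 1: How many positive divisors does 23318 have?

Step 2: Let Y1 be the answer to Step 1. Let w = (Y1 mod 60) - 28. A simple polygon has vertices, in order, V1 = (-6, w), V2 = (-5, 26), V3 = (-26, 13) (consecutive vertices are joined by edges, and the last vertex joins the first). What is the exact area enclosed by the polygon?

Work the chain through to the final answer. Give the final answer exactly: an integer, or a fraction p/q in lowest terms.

Step 1: 23318 = 2 * 89 * 131; number of divisors = (1+1) * (1+1) * (1+1) = 8; answer 8
Step 2: Y1 = 8; w = -20; cross terms: (-6*26 - -5*-20)=-256, (-5*13 - -26*26)=611, (-26*-20 - -6*13)=598; twice the area = |953| = 953; area = 953/2; answer 953/2

953/2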